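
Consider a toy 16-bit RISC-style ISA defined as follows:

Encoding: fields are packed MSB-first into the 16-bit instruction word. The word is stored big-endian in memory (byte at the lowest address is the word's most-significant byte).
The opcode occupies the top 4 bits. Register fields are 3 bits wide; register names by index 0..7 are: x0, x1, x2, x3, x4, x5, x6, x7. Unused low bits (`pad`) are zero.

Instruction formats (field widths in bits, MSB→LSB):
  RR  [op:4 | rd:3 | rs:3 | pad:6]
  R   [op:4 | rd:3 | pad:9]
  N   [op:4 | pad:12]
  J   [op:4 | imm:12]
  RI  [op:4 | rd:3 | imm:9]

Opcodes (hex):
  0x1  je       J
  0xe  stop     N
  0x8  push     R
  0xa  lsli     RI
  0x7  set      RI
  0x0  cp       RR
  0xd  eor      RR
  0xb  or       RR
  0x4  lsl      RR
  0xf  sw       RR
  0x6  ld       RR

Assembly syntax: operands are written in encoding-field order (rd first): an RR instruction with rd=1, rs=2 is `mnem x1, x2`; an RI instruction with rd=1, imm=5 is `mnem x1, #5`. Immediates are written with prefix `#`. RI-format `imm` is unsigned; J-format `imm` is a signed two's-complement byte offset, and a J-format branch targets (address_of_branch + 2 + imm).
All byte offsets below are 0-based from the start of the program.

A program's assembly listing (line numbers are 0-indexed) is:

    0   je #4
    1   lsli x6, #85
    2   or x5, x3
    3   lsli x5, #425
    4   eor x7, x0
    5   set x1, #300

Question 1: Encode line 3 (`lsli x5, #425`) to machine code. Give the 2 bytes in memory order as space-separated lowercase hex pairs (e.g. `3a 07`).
ab a9

L3: lsli op=0xa:4|rd=5:3|imm=425:9 ⇒ 0xaba9 ⇒ big ab a9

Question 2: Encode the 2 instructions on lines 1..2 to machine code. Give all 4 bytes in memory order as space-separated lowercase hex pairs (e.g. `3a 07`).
1. lsli fields op=0xa:4|rd=6:3|imm=85:9 → word ac55h → ac 55
2. or fields op=0xb:4|rd=5:3|rs=3:3|pad=0:6 → word bac0h → ba c0

ac 55 ba c0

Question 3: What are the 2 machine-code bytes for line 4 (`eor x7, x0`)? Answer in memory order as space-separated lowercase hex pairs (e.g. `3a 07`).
L4: eor op=0xd:4|rd=7:3|rs=0:3|pad=0:6 ⇒ 0xde00 ⇒ big de 00

de 00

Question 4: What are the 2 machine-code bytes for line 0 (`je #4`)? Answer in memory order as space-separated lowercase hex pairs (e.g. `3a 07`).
0. je fields op=0x1:4|imm=4:12 → word 1004h → 10 04

10 04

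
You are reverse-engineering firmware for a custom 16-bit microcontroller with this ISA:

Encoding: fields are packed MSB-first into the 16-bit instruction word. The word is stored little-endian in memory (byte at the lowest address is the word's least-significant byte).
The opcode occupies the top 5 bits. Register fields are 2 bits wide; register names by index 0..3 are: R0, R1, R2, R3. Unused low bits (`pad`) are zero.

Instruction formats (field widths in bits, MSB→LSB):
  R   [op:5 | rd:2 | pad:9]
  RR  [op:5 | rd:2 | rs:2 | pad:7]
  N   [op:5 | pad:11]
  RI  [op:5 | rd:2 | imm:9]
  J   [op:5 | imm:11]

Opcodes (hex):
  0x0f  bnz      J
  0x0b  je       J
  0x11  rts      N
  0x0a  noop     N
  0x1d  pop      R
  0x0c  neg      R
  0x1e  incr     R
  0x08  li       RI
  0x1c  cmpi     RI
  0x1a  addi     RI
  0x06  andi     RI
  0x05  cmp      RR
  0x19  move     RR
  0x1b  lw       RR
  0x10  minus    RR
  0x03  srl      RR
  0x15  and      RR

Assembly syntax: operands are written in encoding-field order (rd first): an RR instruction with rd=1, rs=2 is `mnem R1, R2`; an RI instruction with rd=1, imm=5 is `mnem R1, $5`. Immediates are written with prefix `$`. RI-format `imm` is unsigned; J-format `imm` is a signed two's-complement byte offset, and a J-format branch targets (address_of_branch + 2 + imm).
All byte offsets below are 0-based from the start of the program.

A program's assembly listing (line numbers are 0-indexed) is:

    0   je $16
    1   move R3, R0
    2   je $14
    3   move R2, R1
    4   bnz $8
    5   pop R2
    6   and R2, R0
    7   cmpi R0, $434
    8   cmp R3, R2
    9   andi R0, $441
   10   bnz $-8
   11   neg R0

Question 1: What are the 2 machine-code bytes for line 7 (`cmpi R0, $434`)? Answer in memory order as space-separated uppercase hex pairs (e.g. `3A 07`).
7. cmpi fields op=0x1c:5|rd=0:2|imm=434:9 → word e1b2h → b2 e1

B2 E1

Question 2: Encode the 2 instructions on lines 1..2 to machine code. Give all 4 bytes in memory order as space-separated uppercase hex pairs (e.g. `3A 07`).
00 CE 0E 58

line 1 (move): pack op=0x19:5|rd=3:2|rs=0:2|pad=0:7 = 0xce00; little→ 00 ce
line 2 (je): pack op=0xb:5|imm=14:11 = 0x580e; little→ 0e 58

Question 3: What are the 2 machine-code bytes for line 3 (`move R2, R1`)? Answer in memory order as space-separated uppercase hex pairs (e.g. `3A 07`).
80 CC

line 3 (move): pack op=0x19:5|rd=2:2|rs=1:2|pad=0:7 = 0xcc80; little→ 80 cc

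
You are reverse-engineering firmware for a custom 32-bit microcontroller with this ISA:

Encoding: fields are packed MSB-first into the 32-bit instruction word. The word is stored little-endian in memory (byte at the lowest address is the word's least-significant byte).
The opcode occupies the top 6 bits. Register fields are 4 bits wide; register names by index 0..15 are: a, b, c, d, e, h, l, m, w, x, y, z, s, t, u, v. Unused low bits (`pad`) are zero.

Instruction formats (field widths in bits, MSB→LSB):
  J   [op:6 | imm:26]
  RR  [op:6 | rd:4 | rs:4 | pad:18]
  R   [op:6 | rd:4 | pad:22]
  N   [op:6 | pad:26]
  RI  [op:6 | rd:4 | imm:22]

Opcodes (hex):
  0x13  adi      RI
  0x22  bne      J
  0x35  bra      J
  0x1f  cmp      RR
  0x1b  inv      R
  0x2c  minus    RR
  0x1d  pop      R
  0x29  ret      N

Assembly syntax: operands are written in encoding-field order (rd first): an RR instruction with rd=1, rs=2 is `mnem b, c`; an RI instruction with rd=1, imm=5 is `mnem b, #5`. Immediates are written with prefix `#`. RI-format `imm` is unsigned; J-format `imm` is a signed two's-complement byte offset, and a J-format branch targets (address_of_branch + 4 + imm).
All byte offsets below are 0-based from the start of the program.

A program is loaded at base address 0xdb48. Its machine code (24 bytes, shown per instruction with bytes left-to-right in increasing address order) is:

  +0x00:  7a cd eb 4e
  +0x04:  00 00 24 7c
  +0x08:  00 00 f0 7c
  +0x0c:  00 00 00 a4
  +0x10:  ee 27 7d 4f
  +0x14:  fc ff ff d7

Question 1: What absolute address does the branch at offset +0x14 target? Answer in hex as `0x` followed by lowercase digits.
0xdb5c

+0x14: fc ff ff d7 ⇒ word 0xd7fffffc (little)
  opcode bits[31:26]=0x35: bra/J
  imm@[25:0]=0x3fffffc (s26→-4) ⇒ #-4
  target = base 0xdb48 + off 0x14 + 4 + imm -4 = 0xdb5c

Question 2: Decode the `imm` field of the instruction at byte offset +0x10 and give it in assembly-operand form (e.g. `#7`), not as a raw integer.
#4007918

+0x10: ee 27 7d 4f ⇒ word 0x4f7d27ee (little)
  top 6b → 0x13 → adi [RI]
  rd: (w>>22)&0xf=0xd → t
  imm: (w>>0)&0x3fffff=0x3d27ee → #4007918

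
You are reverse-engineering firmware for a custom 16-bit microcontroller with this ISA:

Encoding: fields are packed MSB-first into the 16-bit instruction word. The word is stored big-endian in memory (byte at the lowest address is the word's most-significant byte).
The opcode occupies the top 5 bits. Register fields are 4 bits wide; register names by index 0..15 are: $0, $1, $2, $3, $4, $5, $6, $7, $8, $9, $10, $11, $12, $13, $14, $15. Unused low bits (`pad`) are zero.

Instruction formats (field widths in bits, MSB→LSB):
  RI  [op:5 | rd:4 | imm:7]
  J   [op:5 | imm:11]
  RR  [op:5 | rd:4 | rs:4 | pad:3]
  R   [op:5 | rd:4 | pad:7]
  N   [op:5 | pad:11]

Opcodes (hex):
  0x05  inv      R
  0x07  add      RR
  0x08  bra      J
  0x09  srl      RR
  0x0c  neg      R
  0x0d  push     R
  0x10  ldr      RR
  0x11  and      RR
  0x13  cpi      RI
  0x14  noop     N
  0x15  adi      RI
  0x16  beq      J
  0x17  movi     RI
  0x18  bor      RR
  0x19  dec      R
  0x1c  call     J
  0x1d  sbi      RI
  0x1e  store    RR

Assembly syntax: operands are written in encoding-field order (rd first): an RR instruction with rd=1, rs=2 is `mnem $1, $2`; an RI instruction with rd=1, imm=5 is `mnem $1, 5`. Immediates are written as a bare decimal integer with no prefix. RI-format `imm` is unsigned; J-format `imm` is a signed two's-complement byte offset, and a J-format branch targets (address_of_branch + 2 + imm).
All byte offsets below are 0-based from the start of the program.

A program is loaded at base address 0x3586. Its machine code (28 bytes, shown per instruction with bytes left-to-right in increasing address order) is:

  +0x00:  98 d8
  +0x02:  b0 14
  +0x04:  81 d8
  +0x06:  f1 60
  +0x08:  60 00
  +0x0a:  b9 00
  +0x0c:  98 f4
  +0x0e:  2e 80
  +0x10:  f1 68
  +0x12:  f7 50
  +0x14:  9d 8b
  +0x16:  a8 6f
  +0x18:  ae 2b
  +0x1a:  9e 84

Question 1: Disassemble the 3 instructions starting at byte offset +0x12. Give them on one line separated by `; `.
store $14, $10; cpi $11, 11; adi $0, 111

off 0x12: read f7 50 as big → 0xf750
  opcode bits[15:11]=0x1e: store/RR
  rd: (w>>7)&0xf=0xe → $14
  rs: (w>>3)&0xf=0xa → $10
off 0x14: read 9d 8b as big → 0x9d8b
  opcode bits[15:11]=0x13: cpi/RI
  rd: (w>>7)&0xf=0xb → $11
  imm: (w>>0)&0x7f=0xb → 11
off 0x16: read a8 6f as big → 0xa86f
  opcode bits[15:11]=0x15: adi/RI
  rd: (w>>7)&0xf=0x0 → $0
  imm: (w>>0)&0x7f=0x6f → 111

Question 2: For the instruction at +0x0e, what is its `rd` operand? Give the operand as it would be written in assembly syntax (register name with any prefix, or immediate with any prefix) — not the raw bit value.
$13

off 0x0e: read 2e 80 as big → 0x2e80
  top 5b → 0x5 → inv [R]
  rd@[10:7]=0xd ⇒ $13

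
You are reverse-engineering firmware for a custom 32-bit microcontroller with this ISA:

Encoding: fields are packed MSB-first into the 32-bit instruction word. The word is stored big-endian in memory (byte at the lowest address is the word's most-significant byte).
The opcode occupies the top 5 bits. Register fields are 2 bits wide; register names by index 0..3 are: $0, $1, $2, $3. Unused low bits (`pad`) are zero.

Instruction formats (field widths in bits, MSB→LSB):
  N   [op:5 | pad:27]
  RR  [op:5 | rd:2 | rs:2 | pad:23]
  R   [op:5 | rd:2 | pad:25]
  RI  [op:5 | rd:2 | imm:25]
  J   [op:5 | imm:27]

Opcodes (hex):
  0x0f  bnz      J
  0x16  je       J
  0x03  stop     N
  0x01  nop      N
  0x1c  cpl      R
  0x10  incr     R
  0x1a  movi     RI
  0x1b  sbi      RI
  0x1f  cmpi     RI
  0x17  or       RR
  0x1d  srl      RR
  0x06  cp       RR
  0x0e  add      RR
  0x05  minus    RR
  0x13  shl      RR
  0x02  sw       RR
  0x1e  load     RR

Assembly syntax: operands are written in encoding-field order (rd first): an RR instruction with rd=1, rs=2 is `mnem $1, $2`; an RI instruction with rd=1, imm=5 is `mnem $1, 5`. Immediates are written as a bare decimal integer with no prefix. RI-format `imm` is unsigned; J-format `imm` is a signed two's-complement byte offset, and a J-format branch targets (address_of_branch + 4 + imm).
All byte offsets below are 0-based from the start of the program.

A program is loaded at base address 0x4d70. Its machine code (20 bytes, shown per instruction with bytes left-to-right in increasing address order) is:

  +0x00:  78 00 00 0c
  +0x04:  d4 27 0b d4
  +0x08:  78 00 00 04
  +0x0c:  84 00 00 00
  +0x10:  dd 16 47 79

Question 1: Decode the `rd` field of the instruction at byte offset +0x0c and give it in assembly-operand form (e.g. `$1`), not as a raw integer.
$2

@+0c  big-endian(84 00 00 00) = 0x84000000
  top 5b → 0x10 → incr [R]
  [26:25] rd=2 = $2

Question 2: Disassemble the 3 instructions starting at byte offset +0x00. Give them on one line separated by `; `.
off 0x00: read 78 00 00 0c as big → 0x7800000c
  opcode bits[31:27]=0xf: bnz/J
  [26:0] imm=12 = 12
off 0x04: read d4 27 0b d4 as big → 0xd4270bd4
  opcode bits[31:27]=0x1a: movi/RI
  [26:25] rd=2 = $2
  [24:0] imm=2558932 = 2558932
off 0x08: read 78 00 00 04 as big → 0x78000004
  opcode bits[31:27]=0xf: bnz/J
  [26:0] imm=4 = 4

bnz 12; movi $2, 2558932; bnz 4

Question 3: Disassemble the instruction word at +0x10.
@+10  big-endian(dd 16 47 79) = 0xdd164779
  top 5b → 0x1b → sbi [RI]
  rd: (w>>25)&0x3=0x2 → $2
  imm: (w>>0)&0x1ffffff=0x1164779 → 18237305

sbi $2, 18237305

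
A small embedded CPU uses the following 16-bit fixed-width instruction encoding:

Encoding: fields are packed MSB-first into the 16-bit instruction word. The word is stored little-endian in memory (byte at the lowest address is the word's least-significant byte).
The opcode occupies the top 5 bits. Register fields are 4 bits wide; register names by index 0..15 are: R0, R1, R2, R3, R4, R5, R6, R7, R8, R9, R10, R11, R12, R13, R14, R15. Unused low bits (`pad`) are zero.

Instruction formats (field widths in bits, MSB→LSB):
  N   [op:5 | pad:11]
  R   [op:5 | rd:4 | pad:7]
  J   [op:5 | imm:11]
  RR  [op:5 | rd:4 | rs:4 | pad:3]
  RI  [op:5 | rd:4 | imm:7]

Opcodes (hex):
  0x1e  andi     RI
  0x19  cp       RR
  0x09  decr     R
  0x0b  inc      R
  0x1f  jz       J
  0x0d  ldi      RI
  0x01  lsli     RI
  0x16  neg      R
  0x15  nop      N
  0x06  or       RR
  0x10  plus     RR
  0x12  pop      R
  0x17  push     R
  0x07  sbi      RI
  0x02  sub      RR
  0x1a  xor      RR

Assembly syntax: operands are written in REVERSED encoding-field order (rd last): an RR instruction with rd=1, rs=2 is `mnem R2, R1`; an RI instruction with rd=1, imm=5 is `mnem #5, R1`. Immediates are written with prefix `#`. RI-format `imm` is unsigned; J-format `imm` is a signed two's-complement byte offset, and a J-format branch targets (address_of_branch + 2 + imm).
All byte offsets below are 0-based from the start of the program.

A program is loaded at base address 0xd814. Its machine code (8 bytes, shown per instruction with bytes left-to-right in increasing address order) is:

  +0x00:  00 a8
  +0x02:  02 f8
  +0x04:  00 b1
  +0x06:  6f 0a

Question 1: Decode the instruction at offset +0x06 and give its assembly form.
lsli #111, R4

+0x06: 6f 0a ⇒ word 0x0a6f (little)
  op=0x0a6f>>11=0x1 ⇒ lsli (RI)
  rd@[10:7]=0x4 ⇒ R4
  imm@[6:0]=0x6f ⇒ #111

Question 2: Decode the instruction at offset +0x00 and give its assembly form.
nop

@+00  little-endian(00 a8) = 0xa800
  op=0xa800>>11=0x15 ⇒ nop (N)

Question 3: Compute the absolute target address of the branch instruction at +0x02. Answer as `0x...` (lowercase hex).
0xd81a

[02] 02 f8 → 0xf802
  opcode bits[15:11]=0x1f: jz/J
  imm@[10:0]=0x2 ⇒ #2
  target = base 0xd814 + off 0x02 + 2 + imm 2 = 0xd81a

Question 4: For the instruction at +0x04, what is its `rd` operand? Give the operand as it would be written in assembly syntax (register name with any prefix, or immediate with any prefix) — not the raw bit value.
R2

[04] 00 b1 → 0xb100
  opcode bits[15:11]=0x16: neg/R
  rd@[10:7]=0x2 ⇒ R2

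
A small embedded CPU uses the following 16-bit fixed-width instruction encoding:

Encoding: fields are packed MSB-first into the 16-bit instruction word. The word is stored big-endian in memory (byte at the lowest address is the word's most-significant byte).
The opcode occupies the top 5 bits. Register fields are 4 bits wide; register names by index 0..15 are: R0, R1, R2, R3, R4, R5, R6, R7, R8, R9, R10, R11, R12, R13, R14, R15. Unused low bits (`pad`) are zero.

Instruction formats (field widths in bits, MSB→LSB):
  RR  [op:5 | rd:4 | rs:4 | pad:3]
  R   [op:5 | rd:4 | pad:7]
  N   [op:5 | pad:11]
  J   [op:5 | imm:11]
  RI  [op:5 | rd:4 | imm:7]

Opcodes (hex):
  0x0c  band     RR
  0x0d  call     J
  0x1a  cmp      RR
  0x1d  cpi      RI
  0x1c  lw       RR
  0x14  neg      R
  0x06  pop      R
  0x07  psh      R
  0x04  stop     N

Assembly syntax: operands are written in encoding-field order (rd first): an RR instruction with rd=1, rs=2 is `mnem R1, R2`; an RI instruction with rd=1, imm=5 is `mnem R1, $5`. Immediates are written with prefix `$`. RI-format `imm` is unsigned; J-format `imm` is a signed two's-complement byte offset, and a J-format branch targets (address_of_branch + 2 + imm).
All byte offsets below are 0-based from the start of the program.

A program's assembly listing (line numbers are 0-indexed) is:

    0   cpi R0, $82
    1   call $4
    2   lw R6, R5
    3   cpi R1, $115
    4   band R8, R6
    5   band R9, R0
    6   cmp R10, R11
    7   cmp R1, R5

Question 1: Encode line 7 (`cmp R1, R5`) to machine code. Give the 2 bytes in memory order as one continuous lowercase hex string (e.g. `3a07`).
line 7 (cmp): pack op=0x1a:5|rd=1:4|rs=5:4|pad=0:3 = 0xd0a8; big→ d0 a8

d0a8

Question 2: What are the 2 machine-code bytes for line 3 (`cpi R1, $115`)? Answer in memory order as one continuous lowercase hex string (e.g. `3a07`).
line 3 (cpi): pack op=0x1d:5|rd=1:4|imm=115:7 = 0xe8f3; big→ e8 f3

e8f3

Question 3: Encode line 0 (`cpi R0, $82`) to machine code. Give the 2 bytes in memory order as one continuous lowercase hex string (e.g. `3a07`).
L0: cpi op=0x1d:5|rd=0:4|imm=82:7 ⇒ 0xe852 ⇒ big e8 52

e852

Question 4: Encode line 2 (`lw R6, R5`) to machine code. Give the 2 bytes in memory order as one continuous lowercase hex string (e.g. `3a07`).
2. lw fields op=0x1c:5|rd=6:4|rs=5:4|pad=0:3 → word e328h → e3 28

e328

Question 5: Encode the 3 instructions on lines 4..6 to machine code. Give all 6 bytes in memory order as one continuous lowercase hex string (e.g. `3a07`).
4. band fields op=0xc:5|rd=8:4|rs=6:4|pad=0:3 → word 6430h → 64 30
5. band fields op=0xc:5|rd=9:4|rs=0:4|pad=0:3 → word 6480h → 64 80
6. cmp fields op=0x1a:5|rd=10:4|rs=11:4|pad=0:3 → word d558h → d5 58

64306480d558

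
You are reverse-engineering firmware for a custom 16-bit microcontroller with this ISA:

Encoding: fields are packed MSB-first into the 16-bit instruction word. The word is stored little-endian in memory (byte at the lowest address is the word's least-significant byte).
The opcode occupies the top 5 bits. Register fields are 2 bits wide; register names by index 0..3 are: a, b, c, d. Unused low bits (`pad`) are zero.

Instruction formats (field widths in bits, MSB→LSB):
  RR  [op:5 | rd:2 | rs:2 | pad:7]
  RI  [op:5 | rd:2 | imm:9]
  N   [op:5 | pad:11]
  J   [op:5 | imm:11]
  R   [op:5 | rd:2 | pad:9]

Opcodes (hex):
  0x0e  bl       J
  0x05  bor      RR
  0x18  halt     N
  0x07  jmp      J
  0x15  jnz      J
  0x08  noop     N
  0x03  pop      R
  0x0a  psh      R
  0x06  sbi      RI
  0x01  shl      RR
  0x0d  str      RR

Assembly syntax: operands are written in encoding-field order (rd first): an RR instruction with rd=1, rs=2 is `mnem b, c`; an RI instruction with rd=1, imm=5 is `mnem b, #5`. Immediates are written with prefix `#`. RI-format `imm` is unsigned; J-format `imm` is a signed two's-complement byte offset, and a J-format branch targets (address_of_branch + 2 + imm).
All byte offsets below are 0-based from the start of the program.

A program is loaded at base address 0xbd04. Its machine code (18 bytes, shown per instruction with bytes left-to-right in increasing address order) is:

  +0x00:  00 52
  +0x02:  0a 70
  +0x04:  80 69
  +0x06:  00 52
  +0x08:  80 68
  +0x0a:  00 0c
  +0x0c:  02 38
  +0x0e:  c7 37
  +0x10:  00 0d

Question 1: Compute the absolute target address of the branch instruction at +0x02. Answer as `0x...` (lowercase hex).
+0x02: 0a 70 ⇒ word 0x700a (little)
  opcode bits[15:11]=0xe: bl/J
  imm@[10:0]=0xa ⇒ #10
  target = base 0xbd04 + off 0x02 + 2 + imm 10 = 0xbd12

0xbd12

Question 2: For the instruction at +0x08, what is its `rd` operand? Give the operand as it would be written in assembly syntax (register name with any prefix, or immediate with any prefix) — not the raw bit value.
off 0x08: read 80 68 as little → 0x6880
  op=0x6880>>11=0xd ⇒ str (RR)
  rd@[10:9]=0x0 ⇒ a
  rs@[8:7]=0x1 ⇒ b

a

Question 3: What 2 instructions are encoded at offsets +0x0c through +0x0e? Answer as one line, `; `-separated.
@+0c  little-endian(02 38) = 0x3802
  op=0x3802>>11=0x7 ⇒ jmp (J)
  [10:0] imm=2 = #2
@+0e  little-endian(c7 37) = 0x37c7
  op=0x37c7>>11=0x6 ⇒ sbi (RI)
  [10:9] rd=3 = d
  [8:0] imm=455 = #455

jmp #2; sbi d, #455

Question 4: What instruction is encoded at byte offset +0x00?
@+00  little-endian(00 52) = 0x5200
  opcode bits[15:11]=0xa: psh/R
  rd@[10:9]=0x1 ⇒ b

psh b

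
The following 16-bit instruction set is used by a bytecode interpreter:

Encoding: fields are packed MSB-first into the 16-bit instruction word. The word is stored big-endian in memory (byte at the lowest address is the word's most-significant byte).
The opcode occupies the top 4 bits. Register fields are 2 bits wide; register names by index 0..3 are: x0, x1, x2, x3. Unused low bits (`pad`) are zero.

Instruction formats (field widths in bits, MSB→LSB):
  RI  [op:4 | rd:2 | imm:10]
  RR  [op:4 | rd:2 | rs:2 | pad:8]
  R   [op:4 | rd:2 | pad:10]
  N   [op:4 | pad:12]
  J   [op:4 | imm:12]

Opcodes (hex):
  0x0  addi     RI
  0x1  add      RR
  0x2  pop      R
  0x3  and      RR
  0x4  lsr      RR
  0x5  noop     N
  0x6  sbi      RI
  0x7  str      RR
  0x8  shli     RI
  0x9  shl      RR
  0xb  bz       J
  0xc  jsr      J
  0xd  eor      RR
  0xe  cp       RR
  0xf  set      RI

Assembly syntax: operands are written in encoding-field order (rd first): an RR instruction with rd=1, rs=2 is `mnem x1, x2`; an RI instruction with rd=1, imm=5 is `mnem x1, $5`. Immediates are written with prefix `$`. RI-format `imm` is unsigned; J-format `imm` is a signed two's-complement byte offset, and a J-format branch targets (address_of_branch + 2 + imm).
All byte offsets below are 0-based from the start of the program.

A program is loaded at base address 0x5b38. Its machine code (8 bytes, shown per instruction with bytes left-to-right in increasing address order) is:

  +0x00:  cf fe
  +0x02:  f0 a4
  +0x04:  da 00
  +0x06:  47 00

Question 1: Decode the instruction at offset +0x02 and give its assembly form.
off 0x02: read f0 a4 as big → 0xf0a4
  op=0xf0a4>>12=0xf ⇒ set (RI)
  [11:10] rd=0 = x0
  [9:0] imm=164 = $164

set x0, $164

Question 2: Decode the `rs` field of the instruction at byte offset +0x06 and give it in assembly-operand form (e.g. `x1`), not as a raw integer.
+0x06: 47 00 ⇒ word 0x4700 (big)
  op=0x4700>>12=0x4 ⇒ lsr (RR)
  rd@[11:10]=0x1 ⇒ x1
  rs@[9:8]=0x3 ⇒ x3

x3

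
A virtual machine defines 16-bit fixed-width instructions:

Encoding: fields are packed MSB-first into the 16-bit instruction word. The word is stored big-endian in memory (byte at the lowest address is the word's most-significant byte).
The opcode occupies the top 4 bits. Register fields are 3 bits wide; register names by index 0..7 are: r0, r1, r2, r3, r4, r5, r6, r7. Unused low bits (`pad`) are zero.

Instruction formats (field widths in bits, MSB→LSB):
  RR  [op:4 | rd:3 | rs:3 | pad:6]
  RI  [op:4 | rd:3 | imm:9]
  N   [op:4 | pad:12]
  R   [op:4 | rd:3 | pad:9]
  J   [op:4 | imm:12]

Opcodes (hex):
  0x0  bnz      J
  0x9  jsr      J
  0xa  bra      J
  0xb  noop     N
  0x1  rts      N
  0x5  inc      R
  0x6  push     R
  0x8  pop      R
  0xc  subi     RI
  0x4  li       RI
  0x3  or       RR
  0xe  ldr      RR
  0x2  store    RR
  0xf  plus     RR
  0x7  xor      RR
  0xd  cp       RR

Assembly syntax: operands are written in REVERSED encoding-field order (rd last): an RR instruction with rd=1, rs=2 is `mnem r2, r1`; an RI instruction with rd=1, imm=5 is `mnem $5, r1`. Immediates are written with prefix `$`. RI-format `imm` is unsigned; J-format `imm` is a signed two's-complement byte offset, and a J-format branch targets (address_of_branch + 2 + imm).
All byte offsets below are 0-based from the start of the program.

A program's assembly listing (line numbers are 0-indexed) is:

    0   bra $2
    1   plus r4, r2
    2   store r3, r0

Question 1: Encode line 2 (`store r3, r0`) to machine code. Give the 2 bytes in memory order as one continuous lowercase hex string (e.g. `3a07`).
20c0

2. store fields op=0x2:4|rd=0:3|rs=3:3|pad=0:6 → word 20c0h → 20 c0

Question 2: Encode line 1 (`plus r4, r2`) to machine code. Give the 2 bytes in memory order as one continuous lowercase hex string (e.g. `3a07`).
L1: plus op=0xf:4|rd=2:3|rs=4:3|pad=0:6 ⇒ 0xf500 ⇒ big f5 00

f500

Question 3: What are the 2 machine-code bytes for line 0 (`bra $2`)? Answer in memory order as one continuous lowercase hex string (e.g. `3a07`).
L0: bra op=0xa:4|imm=2:12 ⇒ 0xa002 ⇒ big a0 02

a002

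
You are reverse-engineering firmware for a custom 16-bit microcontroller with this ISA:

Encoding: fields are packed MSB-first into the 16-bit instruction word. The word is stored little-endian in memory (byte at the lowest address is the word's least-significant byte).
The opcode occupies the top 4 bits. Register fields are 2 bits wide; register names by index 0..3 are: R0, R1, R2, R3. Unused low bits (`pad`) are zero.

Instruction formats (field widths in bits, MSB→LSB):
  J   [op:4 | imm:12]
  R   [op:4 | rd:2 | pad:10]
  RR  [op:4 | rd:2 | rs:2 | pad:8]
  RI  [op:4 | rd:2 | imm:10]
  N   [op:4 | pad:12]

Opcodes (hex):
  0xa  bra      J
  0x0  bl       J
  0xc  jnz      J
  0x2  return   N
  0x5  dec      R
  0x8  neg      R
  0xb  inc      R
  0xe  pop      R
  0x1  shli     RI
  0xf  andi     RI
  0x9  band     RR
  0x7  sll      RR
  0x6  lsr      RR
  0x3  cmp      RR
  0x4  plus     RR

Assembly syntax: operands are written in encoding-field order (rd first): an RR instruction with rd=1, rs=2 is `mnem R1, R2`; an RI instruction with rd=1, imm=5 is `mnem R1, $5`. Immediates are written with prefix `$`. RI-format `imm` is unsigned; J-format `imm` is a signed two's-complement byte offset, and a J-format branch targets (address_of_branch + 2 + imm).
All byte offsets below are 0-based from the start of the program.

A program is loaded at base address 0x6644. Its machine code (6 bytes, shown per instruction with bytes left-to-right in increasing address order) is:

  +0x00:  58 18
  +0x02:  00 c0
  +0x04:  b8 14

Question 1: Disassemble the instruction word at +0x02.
jnz $0

[02] 00 c0 → 0xc000
  op=0xc000>>12=0xc ⇒ jnz (J)
  imm: (w>>0)&0xfff=0x0 → $0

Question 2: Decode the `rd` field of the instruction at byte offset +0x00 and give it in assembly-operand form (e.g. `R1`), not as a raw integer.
[00] 58 18 → 0x1858
  op=0x1858>>12=0x1 ⇒ shli (RI)
  [11:10] rd=2 = R2
  [9:0] imm=88 = $88

R2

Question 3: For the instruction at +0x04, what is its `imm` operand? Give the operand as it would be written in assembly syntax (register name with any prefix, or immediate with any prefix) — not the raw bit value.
off 0x04: read b8 14 as little → 0x14b8
  opcode bits[15:12]=0x1: shli/RI
  rd: (w>>10)&0x3=0x1 → R1
  imm: (w>>0)&0x3ff=0xb8 → $184

$184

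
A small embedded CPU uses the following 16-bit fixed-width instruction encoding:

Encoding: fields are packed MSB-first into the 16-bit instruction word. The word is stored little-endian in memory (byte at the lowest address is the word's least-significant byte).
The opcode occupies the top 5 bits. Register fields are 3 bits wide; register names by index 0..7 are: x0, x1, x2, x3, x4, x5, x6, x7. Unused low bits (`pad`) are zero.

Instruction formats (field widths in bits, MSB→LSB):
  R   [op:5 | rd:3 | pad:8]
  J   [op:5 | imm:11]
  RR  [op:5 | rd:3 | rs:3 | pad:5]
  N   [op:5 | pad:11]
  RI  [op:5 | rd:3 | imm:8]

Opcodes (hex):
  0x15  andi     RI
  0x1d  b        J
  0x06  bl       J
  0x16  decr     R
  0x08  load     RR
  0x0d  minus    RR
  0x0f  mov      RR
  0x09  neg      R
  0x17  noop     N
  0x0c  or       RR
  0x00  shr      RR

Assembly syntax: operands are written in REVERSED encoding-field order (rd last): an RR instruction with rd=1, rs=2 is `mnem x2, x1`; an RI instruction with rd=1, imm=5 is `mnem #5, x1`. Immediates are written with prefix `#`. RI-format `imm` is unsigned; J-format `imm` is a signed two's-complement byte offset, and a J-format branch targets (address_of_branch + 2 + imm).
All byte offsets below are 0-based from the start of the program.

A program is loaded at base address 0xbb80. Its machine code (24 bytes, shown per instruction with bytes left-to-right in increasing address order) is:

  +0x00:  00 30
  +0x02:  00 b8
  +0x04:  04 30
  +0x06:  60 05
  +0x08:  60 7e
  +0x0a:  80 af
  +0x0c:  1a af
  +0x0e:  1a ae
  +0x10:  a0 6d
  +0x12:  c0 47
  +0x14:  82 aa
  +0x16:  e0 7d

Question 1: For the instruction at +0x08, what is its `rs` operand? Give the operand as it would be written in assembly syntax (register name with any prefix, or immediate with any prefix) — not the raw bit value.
x3

@+08  little-endian(60 7e) = 0x7e60
  op=0x7e60>>11=0xf ⇒ mov (RR)
  rd: (w>>8)&0x7=0x6 → x6
  rs: (w>>5)&0x7=0x3 → x3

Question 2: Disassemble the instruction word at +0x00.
bl #0

@+00  little-endian(00 30) = 0x3000
  op=0x3000>>11=0x6 ⇒ bl (J)
  imm@[10:0]=0x0 ⇒ #0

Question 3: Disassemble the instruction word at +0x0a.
andi #128, x7

[0a] 80 af → 0xaf80
  op=0xaf80>>11=0x15 ⇒ andi (RI)
  [10:8] rd=7 = x7
  [7:0] imm=128 = #128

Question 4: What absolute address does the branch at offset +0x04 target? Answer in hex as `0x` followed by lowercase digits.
0xbb8a

[04] 04 30 → 0x3004
  opcode bits[15:11]=0x6: bl/J
  [10:0] imm=4 = #4
  target = base 0xbb80 + off 0x04 + 2 + imm 4 = 0xbb8a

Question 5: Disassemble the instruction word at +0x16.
[16] e0 7d → 0x7de0
  opcode bits[15:11]=0xf: mov/RR
  [10:8] rd=5 = x5
  [7:5] rs=7 = x7

mov x7, x5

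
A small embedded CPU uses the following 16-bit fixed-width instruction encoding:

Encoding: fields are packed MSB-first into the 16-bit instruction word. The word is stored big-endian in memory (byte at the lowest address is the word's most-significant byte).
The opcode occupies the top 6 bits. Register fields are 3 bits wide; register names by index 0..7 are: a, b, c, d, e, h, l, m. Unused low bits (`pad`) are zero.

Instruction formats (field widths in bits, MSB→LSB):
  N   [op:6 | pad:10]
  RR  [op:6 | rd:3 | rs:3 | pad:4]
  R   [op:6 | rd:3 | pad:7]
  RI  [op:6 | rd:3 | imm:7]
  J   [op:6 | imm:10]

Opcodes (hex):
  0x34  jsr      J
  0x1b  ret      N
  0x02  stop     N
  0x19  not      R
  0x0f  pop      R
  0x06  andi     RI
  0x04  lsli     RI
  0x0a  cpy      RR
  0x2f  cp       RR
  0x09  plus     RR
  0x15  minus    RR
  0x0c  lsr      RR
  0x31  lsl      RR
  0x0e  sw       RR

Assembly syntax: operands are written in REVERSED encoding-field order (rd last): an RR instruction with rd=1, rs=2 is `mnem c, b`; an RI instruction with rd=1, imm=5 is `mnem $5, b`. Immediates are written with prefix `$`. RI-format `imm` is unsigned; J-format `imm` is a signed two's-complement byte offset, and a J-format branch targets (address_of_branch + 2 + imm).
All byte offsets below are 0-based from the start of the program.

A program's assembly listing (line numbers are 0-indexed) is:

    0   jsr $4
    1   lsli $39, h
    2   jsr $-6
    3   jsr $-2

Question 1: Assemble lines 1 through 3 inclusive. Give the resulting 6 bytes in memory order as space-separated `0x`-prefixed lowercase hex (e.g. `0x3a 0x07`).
L1: lsli op=0x4:6|rd=5:3|imm=39:7 ⇒ 0x12a7 ⇒ big 12 a7
L2: jsr op=0x34:6|imm=-6:10 ⇒ 0xd3fa ⇒ big d3 fa
L3: jsr op=0x34:6|imm=-2:10 ⇒ 0xd3fe ⇒ big d3 fe

0x12 0xa7 0xd3 0xfa 0xd3 0xfe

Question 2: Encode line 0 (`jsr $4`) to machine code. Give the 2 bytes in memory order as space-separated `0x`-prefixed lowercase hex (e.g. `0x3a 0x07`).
0xd0 0x04

L0: jsr op=0x34:6|imm=4:10 ⇒ 0xd004 ⇒ big d0 04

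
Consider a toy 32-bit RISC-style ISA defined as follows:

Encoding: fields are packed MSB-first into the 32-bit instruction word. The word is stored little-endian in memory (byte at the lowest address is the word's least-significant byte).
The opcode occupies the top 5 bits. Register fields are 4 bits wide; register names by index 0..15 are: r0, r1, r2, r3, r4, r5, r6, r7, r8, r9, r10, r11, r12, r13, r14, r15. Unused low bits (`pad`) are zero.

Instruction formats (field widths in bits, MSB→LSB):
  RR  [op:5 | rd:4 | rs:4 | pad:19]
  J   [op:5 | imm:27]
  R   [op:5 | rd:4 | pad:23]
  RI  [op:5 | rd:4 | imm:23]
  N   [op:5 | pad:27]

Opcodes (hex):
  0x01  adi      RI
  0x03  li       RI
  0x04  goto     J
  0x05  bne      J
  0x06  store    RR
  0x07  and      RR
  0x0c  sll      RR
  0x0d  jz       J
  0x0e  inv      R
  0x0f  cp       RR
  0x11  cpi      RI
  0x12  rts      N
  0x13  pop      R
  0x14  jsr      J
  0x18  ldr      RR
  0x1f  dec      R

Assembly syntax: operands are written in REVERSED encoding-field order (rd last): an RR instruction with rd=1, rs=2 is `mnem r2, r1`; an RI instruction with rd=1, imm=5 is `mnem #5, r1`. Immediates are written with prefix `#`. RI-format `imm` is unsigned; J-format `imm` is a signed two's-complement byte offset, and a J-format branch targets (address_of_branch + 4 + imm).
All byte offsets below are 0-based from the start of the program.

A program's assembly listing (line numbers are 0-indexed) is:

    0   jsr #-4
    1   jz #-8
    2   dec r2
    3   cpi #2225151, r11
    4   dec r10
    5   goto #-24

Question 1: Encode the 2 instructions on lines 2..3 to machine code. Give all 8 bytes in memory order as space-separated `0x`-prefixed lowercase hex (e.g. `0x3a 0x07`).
0x00 0x00 0x00 0xf9 0xff 0xf3 0xa1 0x8d

L2: dec op=0x1f:5|rd=2:4|pad=0:23 ⇒ 0xf9000000 ⇒ little 00 00 00 f9
L3: cpi op=0x11:5|rd=11:4|imm=2225151:23 ⇒ 0x8da1f3ff ⇒ little ff f3 a1 8d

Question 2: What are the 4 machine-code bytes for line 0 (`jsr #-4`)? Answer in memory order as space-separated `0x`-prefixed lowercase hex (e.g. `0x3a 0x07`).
0xfc 0xff 0xff 0xa7

0. jsr fields op=0x14:5|imm=-4:27 → word a7fffffch → fc ff ff a7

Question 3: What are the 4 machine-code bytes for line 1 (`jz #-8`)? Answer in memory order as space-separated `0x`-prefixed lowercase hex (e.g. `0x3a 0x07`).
1. jz fields op=0xd:5|imm=-8:27 → word 6ffffff8h → f8 ff ff 6f

0xf8 0xff 0xff 0x6f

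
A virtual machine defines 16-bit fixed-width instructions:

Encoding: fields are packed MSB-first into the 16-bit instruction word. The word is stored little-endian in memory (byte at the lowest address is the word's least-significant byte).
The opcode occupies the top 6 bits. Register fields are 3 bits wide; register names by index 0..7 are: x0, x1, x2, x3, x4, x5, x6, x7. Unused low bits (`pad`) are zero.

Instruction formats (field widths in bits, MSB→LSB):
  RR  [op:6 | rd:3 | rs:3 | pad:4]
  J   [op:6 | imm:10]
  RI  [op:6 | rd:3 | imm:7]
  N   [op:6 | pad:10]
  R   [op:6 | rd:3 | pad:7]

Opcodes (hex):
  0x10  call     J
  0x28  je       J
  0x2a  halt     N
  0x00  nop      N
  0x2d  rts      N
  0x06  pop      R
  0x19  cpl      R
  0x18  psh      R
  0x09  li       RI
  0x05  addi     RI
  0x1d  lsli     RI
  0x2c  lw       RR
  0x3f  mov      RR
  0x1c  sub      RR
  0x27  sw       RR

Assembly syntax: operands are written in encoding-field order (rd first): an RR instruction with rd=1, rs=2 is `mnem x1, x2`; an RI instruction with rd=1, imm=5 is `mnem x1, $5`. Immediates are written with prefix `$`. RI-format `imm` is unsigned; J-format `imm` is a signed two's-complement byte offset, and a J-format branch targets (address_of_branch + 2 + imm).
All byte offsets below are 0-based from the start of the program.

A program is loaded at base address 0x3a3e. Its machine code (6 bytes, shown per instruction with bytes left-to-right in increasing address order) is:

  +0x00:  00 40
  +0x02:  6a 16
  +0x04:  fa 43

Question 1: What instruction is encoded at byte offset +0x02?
@+02  little-endian(6a 16) = 0x166a
  opcode bits[15:10]=0x5: addi/RI
  rd@[9:7]=0x4 ⇒ x4
  imm@[6:0]=0x6a ⇒ $106

addi x4, $106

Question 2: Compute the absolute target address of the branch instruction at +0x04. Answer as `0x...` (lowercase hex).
0x3a3e

[04] fa 43 → 0x43fa
  top 6b → 0x10 → call [J]
  [9:0] imm=1018 (s10→-6) = $-6
  target = base 0x3a3e + off 0x04 + 2 + imm -6 = 0x3a3e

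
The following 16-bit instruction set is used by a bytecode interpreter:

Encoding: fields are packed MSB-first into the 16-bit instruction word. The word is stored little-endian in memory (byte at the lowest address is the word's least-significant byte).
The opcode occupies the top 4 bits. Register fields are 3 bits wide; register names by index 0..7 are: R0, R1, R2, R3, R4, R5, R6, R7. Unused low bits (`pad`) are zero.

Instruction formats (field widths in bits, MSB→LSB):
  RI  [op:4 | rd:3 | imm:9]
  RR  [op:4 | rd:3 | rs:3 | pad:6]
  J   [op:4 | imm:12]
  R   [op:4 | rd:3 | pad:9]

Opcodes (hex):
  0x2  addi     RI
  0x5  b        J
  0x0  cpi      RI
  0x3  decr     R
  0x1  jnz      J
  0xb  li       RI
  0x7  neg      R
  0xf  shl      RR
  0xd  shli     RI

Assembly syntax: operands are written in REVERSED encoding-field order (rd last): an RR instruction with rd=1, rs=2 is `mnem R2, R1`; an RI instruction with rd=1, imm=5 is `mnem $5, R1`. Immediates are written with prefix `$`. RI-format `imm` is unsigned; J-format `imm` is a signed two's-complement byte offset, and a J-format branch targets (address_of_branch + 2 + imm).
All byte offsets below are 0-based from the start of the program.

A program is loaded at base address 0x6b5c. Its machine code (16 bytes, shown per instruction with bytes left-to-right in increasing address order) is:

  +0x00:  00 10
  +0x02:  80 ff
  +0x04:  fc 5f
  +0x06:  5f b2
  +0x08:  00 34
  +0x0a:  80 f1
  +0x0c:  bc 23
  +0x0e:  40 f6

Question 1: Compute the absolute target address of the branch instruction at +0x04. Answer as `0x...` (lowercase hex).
0x6b5e

+0x04: fc 5f ⇒ word 0x5ffc (little)
  top 4b → 0x5 → b [J]
  imm@[11:0]=0xffc (s12→-4) ⇒ $-4
  target = base 0x6b5c + off 0x04 + 2 + imm -4 = 0x6b5e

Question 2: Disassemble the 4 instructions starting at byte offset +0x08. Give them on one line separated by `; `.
[08] 00 34 → 0x3400
  opcode bits[15:12]=0x3: decr/R
  [11:9] rd=2 = R2
[0a] 80 f1 → 0xf180
  opcode bits[15:12]=0xf: shl/RR
  [11:9] rd=0 = R0
  [8:6] rs=6 = R6
[0c] bc 23 → 0x23bc
  opcode bits[15:12]=0x2: addi/RI
  [11:9] rd=1 = R1
  [8:0] imm=444 = $444
[0e] 40 f6 → 0xf640
  opcode bits[15:12]=0xf: shl/RR
  [11:9] rd=3 = R3
  [8:6] rs=1 = R1

decr R2; shl R6, R0; addi $444, R1; shl R1, R3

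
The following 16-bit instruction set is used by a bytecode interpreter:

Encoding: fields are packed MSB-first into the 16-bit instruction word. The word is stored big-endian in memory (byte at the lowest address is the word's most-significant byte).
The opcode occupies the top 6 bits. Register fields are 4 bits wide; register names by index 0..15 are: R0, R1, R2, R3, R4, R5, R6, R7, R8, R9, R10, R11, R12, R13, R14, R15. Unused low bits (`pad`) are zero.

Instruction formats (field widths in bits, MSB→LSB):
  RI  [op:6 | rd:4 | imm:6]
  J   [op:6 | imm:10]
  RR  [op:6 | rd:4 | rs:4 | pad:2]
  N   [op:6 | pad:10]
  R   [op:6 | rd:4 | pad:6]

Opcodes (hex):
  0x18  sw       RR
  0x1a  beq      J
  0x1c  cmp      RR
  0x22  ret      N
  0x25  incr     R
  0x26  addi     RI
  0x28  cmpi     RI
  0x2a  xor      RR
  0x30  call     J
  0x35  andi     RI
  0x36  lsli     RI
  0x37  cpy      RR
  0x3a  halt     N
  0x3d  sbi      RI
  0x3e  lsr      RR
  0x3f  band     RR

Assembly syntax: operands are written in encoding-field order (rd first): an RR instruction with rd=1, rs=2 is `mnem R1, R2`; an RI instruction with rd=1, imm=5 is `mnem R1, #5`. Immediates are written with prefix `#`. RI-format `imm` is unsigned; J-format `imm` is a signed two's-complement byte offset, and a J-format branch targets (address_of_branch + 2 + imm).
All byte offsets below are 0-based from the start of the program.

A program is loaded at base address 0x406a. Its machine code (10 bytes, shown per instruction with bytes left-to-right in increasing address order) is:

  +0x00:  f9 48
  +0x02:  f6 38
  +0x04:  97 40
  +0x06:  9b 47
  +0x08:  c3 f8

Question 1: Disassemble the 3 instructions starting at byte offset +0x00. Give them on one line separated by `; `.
off 0x00: read f9 48 as big → 0xf948
  top 6b → 0x3e → lsr [RR]
  rd@[9:6]=0x5 ⇒ R5
  rs@[5:2]=0x2 ⇒ R2
off 0x02: read f6 38 as big → 0xf638
  top 6b → 0x3d → sbi [RI]
  rd@[9:6]=0x8 ⇒ R8
  imm@[5:0]=0x38 ⇒ #56
off 0x04: read 97 40 as big → 0x9740
  top 6b → 0x25 → incr [R]
  rd@[9:6]=0xd ⇒ R13

lsr R5, R2; sbi R8, #56; incr R13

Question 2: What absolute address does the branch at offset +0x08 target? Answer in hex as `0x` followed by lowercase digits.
[08] c3 f8 → 0xc3f8
  top 6b → 0x30 → call [J]
  imm: (w>>0)&0x3ff=0x3f8 (s10→-8) → #-8
  target = base 0x406a + off 0x08 + 2 + imm -8 = 0x406c

0x406c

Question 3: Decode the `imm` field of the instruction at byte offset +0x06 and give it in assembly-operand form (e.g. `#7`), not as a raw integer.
+0x06: 9b 47 ⇒ word 0x9b47 (big)
  opcode bits[15:10]=0x26: addi/RI
  [9:6] rd=13 = R13
  [5:0] imm=7 = #7

#7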